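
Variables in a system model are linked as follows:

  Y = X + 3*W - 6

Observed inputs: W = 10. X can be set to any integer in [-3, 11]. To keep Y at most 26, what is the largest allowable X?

X = 2

Substituting into the Y equation gives Y = X + 24.
Require X + 24 ≤ 26, so X ≤ 2.
The largest integer in [-3, 11] satisfying this is 2.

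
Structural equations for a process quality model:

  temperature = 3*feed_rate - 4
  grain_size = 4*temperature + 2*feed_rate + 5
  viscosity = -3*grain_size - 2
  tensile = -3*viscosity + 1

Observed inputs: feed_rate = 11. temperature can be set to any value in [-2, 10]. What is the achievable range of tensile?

Intervening on temperature fixes its value directly, overriding its dependence on feed_rate.
Substituting into the grain_size equation gives grain_size = 4*temperature + 27.
This gives viscosity = -12*temperature - 83.
So tensile = 36*temperature + 250.
Linear in temperature, so extremes are at the endpoints: temperature = -2 gives tensile = 178; temperature = 10 gives tensile = 610.

178 to 610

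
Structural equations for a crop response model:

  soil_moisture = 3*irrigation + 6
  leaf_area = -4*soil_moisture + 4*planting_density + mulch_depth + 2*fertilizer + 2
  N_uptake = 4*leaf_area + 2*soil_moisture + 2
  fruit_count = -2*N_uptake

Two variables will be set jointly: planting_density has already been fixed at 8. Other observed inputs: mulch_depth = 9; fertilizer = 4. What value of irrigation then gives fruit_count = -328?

irrigation = -1

With planting_density held at 8:
Substituting into the leaf_area equation gives leaf_area = -12*irrigation + 27.
N_uptake becomes -42*irrigation + 122.
So fruit_count = 84*irrigation - 244.
Solve 84*irrigation - 244 = -328: irrigation = (-328 + 244) / 84 = -1.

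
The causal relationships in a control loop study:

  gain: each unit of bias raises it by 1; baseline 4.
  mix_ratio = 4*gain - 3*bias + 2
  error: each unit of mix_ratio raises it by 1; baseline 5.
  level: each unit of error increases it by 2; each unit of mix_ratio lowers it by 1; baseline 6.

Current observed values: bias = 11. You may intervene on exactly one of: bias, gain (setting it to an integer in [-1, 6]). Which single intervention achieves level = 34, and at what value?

set bias = 0

Intervening on bias: with other inputs at their observed values, level = bias + 34. Solving for 34 gives bias = 0, within [-1, 6].
Intervening on gain: level = 4*gain - 15. Reaching 34 requires gain = 49/4, not an integer.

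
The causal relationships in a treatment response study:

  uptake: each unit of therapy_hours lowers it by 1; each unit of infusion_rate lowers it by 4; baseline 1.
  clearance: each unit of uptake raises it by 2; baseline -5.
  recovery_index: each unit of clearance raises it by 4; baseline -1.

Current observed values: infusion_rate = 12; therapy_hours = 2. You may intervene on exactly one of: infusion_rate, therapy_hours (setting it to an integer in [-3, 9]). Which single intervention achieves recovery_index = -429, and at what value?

set therapy_hours = 4

Intervening on infusion_rate: recovery_index = -32*infusion_rate - 29. Reaching -429 requires infusion_rate = 25/2, not an integer.
Intervening on therapy_hours: with other inputs at their observed values, recovery_index = -8*therapy_hours - 397. Solving for -429 gives therapy_hours = 4, within [-3, 9].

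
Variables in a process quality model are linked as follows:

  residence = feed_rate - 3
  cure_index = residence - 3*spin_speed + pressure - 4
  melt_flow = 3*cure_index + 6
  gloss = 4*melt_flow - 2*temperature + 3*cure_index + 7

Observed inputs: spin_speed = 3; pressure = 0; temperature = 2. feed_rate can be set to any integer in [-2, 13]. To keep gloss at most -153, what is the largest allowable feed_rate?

feed_rate = 4

Substituting into the cure_index equation gives cure_index = feed_rate - 16.
This gives melt_flow = 3*feed_rate - 42.
This gives gloss = 15*feed_rate - 213.
Require 15*feed_rate - 213 ≤ -153, so feed_rate ≤ 4.
The largest integer in [-2, 13] satisfying this is 4.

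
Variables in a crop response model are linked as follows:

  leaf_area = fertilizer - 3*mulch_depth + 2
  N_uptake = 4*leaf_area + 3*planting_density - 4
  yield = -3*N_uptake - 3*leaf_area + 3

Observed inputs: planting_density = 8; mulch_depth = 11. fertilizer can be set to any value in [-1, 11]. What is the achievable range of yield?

243 to 423

Substituting into the leaf_area equation gives leaf_area = fertilizer - 31.
So N_uptake = 4*fertilizer - 104.
Substituting into the yield equation gives yield = -15*fertilizer + 408.
Linear in fertilizer, so extremes are at the endpoints: fertilizer = -1 gives yield = 423; fertilizer = 11 gives yield = 243.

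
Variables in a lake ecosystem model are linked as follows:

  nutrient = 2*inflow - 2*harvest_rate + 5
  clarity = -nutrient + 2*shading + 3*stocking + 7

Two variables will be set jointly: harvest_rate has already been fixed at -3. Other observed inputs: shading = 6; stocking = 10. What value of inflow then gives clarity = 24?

inflow = 7

With harvest_rate held at -3:
Substituting into the nutrient equation gives nutrient = 2*inflow + 11.
clarity becomes -2*inflow + 38.
Solve -2*inflow + 38 = 24: inflow = (24 - 38) / -2 = 7.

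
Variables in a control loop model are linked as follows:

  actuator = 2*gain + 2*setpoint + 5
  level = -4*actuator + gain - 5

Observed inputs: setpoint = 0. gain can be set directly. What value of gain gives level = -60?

Substituting into the actuator equation gives actuator = 2*gain + 5.
Substituting into the level equation gives level = -7*gain - 25.
Solve -7*gain - 25 = -60: gain = (-60 + 25) / -7 = 5.

gain = 5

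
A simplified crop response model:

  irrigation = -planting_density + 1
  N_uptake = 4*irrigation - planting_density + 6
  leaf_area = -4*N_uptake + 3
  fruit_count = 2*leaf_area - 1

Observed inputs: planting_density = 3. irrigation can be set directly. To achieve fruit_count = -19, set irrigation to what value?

Intervening on irrigation fixes its value directly, overriding its dependence on planting_density.
Substituting into the N_uptake equation gives N_uptake = 4*irrigation + 3.
Substituting into the leaf_area equation gives leaf_area = -16*irrigation - 9.
So fruit_count = -32*irrigation - 19.
Solve -32*irrigation - 19 = -19: irrigation = (-19 + 19) / -32 = 0.

irrigation = 0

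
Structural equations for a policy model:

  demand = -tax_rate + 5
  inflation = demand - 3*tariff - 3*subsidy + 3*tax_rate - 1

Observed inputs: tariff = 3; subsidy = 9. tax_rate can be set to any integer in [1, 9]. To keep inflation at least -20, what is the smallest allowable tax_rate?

tax_rate = 6

Substituting into the inflation equation gives inflation = 2*tax_rate - 32.
Require 2*tax_rate - 32 ≥ -20, so tax_rate ≥ 6.
The smallest integer in [1, 9] satisfying this is 6.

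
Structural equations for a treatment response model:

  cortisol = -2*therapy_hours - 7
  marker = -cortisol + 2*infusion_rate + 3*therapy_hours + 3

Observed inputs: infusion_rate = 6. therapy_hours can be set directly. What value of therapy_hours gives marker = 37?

Substituting into the marker equation gives marker = 5*therapy_hours + 22.
Solve 5*therapy_hours + 22 = 37: therapy_hours = (37 - 22) / 5 = 3.

therapy_hours = 3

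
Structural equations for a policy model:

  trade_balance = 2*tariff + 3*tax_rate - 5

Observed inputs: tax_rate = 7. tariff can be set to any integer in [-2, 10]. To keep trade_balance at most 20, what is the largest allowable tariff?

tariff = 2

Substituting into the trade_balance equation gives trade_balance = 2*tariff + 16.
Require 2*tariff + 16 ≤ 20, so tariff ≤ 2.
The largest integer in [-2, 10] satisfying this is 2.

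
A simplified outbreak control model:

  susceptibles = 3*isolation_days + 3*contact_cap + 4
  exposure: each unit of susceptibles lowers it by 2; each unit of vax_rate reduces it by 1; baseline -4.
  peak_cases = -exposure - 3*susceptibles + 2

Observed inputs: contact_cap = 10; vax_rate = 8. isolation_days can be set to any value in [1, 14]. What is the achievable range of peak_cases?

Substituting into the susceptibles equation gives susceptibles = 3*isolation_days + 34.
So exposure = -6*isolation_days - 80.
Substituting into the peak_cases equation gives peak_cases = -3*isolation_days - 20.
Linear in isolation_days, so extremes are at the endpoints: isolation_days = 1 gives peak_cases = -23; isolation_days = 14 gives peak_cases = -62.

-62 to -23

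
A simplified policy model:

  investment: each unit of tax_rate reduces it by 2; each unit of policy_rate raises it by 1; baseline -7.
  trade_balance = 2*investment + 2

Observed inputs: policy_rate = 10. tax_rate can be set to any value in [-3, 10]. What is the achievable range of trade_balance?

-32 to 20

Substituting into the investment equation gives investment = -2*tax_rate + 3.
Substituting into the trade_balance equation gives trade_balance = -4*tax_rate + 8.
Linear in tax_rate, so extremes are at the endpoints: tax_rate = -3 gives trade_balance = 20; tax_rate = 10 gives trade_balance = -32.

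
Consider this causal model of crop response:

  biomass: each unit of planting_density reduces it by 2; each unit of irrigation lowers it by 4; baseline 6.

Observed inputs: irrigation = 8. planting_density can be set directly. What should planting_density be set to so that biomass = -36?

planting_density = 5

Substituting into the biomass equation gives biomass = -2*planting_density - 26.
Solve -2*planting_density - 26 = -36: planting_density = (-36 + 26) / -2 = 5.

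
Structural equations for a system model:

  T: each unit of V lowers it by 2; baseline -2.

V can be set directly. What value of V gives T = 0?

Solve -2*V - 2 = 0: V = (0 + 2) / -2 = -1.

V = -1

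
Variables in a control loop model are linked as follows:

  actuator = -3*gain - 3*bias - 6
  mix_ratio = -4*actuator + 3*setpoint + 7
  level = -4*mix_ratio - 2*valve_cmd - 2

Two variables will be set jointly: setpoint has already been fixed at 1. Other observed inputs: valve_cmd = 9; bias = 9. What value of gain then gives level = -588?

gain = 0

With setpoint held at 1:
Substituting into the actuator equation gives actuator = -3*gain - 33.
So mix_ratio = 12*gain + 142.
level becomes -48*gain - 588.
Solve -48*gain - 588 = -588: gain = (-588 + 588) / -48 = 0.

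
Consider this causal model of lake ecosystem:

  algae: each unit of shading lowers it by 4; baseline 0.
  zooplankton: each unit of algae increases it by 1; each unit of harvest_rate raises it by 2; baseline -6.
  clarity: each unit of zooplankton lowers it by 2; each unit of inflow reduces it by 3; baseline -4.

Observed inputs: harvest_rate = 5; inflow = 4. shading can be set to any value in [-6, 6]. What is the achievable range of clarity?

-72 to 24

Substituting into the zooplankton equation gives zooplankton = -4*shading + 4.
clarity becomes 8*shading - 24.
Linear in shading, so extremes are at the endpoints: shading = -6 gives clarity = -72; shading = 6 gives clarity = 24.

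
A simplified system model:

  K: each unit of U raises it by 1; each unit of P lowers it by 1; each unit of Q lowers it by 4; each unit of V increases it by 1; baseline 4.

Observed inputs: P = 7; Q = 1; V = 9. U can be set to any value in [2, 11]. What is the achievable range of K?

Substituting into the K equation gives K = U + 2.
Linear in U, so extremes are at the endpoints: U = 2 gives K = 4; U = 11 gives K = 13.

4 to 13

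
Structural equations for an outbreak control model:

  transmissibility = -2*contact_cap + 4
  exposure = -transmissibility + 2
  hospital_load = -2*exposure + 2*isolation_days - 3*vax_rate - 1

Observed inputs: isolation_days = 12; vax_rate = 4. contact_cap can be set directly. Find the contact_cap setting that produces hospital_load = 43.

contact_cap = -7

Substituting into the exposure equation gives exposure = 2*contact_cap - 2.
Substituting into the hospital_load equation gives hospital_load = -4*contact_cap + 15.
Solve -4*contact_cap + 15 = 43: contact_cap = (43 - 15) / -4 = -7.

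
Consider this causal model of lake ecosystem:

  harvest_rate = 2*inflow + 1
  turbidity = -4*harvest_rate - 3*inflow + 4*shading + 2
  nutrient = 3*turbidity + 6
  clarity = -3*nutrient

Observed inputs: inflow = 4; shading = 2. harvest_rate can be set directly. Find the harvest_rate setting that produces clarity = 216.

harvest_rate = 6

Intervening on harvest_rate fixes its value directly, overriding its dependence on inflow.
Substituting into the turbidity equation gives turbidity = -4*harvest_rate - 2.
nutrient becomes -12*harvest_rate.
Substituting into the clarity equation gives clarity = 36*harvest_rate.
Solve 36*harvest_rate = 216: harvest_rate = 216 / 36 = 6.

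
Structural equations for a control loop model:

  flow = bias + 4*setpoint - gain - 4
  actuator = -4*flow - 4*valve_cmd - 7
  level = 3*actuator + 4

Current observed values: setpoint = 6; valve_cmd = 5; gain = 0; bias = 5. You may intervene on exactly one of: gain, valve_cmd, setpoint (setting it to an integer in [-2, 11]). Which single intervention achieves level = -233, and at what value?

Intervening on gain: level = 12*gain - 377. Reaching -233 requires gain = 12, outside [-2, 11].
Intervening on valve_cmd: level = -12*valve_cmd - 317. Reaching -233 requires valve_cmd = -7, outside [-2, 11].
Intervening on setpoint: with other inputs at their observed values, level = -48*setpoint - 89. Solving for -233 gives setpoint = 3, within [-2, 11].

set setpoint = 3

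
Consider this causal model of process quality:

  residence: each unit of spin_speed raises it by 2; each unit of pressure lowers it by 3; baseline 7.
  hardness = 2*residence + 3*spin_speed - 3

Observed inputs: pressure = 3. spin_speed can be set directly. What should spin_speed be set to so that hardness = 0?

spin_speed = 1

Substituting into the residence equation gives residence = 2*spin_speed - 2.
This gives hardness = 7*spin_speed - 7.
Solve 7*spin_speed - 7 = 0: spin_speed = (0 + 7) / 7 = 1.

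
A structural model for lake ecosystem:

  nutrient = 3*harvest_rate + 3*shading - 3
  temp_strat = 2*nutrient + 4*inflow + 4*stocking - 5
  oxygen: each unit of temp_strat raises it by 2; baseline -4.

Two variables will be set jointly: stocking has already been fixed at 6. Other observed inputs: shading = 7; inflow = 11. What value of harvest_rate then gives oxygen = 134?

harvest_rate = -5

With stocking held at 6:
Substituting into the nutrient equation gives nutrient = 3*harvest_rate + 18.
temp_strat becomes 6*harvest_rate + 99.
So oxygen = 12*harvest_rate + 194.
Solve 12*harvest_rate + 194 = 134: harvest_rate = (134 - 194) / 12 = -5.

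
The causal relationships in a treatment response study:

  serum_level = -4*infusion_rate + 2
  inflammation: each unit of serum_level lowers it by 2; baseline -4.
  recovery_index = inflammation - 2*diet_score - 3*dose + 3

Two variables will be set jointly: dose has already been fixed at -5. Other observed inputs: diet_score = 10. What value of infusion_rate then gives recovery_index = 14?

infusion_rate = 3

With dose held at -5:
Substituting into the inflammation equation gives inflammation = 8*infusion_rate - 8.
This gives recovery_index = 8*infusion_rate - 10.
Solve 8*infusion_rate - 10 = 14: infusion_rate = (14 + 10) / 8 = 3.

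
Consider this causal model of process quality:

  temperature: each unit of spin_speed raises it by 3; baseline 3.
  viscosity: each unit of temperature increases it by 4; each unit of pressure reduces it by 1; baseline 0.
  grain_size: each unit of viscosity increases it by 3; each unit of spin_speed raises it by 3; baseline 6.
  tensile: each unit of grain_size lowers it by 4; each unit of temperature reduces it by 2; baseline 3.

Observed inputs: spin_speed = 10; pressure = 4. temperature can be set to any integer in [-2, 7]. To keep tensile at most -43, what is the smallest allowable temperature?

Intervening on temperature fixes its value directly, overriding its dependence on spin_speed.
Substituting into the viscosity equation gives viscosity = 4*temperature - 4.
Substituting into the grain_size equation gives grain_size = 12*temperature + 24.
So tensile = -50*temperature - 93.
Require -50*temperature - 93 ≤ -43, so temperature ≥ -1.
The smallest integer in [-2, 7] satisfying this is -1.

temperature = -1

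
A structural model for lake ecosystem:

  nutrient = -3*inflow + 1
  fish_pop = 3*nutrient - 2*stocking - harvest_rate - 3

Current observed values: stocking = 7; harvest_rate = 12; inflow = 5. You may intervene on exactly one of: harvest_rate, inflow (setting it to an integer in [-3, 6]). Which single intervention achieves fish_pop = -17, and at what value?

set inflow = -1

Intervening on harvest_rate: fish_pop = -harvest_rate - 59. Reaching -17 requires harvest_rate = -42, outside [-3, 6].
Intervening on inflow: with other inputs at their observed values, fish_pop = -9*inflow - 26. Solving for -17 gives inflow = -1, within [-3, 6].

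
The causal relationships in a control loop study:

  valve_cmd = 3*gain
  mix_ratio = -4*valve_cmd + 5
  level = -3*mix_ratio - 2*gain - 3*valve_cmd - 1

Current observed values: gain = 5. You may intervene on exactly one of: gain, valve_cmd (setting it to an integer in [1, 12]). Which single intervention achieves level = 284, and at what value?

set gain = 12

Intervening on gain: with other inputs at their observed values, level = 25*gain - 16. Solving for 284 gives gain = 12, within [1, 12].
Intervening on valve_cmd: level = 9*valve_cmd - 26. Reaching 284 requires valve_cmd = 310/9, not an integer.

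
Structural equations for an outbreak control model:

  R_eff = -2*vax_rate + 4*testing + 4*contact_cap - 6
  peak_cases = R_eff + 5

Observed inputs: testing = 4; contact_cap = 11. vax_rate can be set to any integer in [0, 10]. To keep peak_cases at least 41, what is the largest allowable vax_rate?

vax_rate = 9

Substituting into the R_eff equation gives R_eff = -2*vax_rate + 54.
Substituting into the peak_cases equation gives peak_cases = -2*vax_rate + 59.
Require -2*vax_rate + 59 ≥ 41, so vax_rate ≤ 9.
The largest integer in [0, 10] satisfying this is 9.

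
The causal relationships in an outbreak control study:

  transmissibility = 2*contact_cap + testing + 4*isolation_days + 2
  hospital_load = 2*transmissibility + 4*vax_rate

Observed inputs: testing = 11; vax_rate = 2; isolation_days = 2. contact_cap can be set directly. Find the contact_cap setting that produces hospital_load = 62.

contact_cap = 3

Substituting into the transmissibility equation gives transmissibility = 2*contact_cap + 21.
This gives hospital_load = 4*contact_cap + 50.
Solve 4*contact_cap + 50 = 62: contact_cap = (62 - 50) / 4 = 3.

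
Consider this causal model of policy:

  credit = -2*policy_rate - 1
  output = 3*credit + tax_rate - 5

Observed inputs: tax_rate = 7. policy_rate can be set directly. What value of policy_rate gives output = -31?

policy_rate = 5

Substituting into the output equation gives output = -6*policy_rate - 1.
Solve -6*policy_rate - 1 = -31: policy_rate = (-31 + 1) / -6 = 5.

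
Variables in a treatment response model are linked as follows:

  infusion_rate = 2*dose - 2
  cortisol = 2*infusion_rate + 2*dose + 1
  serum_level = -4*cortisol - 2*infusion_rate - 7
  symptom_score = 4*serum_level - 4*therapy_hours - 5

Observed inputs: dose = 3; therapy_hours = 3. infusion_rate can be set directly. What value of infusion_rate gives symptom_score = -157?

Intervening on infusion_rate fixes its value directly, overriding its dependence on dose.
Substituting into the cortisol equation gives cortisol = 2*infusion_rate + 7.
Substituting into the serum_level equation gives serum_level = -10*infusion_rate - 35.
symptom_score becomes -40*infusion_rate - 157.
Solve -40*infusion_rate - 157 = -157: infusion_rate = (-157 + 157) / -40 = 0.

infusion_rate = 0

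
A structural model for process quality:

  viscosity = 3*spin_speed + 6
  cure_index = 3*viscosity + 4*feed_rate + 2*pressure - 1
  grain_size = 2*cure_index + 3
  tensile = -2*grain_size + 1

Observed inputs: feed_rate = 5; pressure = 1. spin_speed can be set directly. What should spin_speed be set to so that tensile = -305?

spin_speed = 4

Substituting into the cure_index equation gives cure_index = 9*spin_speed + 39.
So grain_size = 18*spin_speed + 81.
This gives tensile = -36*spin_speed - 161.
Solve -36*spin_speed - 161 = -305: spin_speed = (-305 + 161) / -36 = 4.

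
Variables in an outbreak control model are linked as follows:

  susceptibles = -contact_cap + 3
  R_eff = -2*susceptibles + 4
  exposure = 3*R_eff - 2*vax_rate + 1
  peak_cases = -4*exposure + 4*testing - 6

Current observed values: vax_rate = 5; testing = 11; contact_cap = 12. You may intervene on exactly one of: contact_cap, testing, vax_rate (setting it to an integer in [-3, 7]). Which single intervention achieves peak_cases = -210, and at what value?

set testing = 6

Intervening on contact_cap: peak_cases = -24*contact_cap + 98. Reaching -210 requires contact_cap = 77/6, not an integer.
Intervening on testing: with other inputs at their observed values, peak_cases = 4*testing - 234. Solving for -210 gives testing = 6, within [-3, 7].
Intervening on vax_rate: peak_cases = 8*vax_rate - 230. Reaching -210 requires vax_rate = 5/2, not an integer.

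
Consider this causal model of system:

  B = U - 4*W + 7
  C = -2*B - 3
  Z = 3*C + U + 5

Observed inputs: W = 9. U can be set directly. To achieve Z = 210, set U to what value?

U = -8

Substituting into the B equation gives B = U - 29.
Substituting into the C equation gives C = -2*U + 55.
Substituting into the Z equation gives Z = -5*U + 170.
Solve -5*U + 170 = 210: U = (210 - 170) / -5 = -8.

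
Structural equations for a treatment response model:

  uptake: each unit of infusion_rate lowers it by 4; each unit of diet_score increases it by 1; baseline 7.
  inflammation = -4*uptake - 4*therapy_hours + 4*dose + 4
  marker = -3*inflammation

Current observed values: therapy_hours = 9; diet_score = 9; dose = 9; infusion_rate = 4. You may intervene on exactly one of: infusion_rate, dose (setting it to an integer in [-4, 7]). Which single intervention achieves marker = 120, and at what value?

set dose = -2

Intervening on infusion_rate: marker = -48*infusion_rate + 180. Reaching 120 requires infusion_rate = 5/4, not an integer.
Intervening on dose: with other inputs at their observed values, marker = -12*dose + 96. Solving for 120 gives dose = -2, within [-4, 7].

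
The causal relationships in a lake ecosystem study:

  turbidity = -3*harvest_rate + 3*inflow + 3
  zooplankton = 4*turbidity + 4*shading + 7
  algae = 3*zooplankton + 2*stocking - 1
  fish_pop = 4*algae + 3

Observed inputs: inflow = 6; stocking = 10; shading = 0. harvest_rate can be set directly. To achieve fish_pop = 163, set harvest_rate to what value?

harvest_rate = 7

Substituting into the turbidity equation gives turbidity = -3*harvest_rate + 21.
So zooplankton = -12*harvest_rate + 91.
Substituting into the algae equation gives algae = -36*harvest_rate + 292.
Substituting into the fish_pop equation gives fish_pop = -144*harvest_rate + 1171.
Solve -144*harvest_rate + 1171 = 163: harvest_rate = (163 - 1171) / -144 = 7.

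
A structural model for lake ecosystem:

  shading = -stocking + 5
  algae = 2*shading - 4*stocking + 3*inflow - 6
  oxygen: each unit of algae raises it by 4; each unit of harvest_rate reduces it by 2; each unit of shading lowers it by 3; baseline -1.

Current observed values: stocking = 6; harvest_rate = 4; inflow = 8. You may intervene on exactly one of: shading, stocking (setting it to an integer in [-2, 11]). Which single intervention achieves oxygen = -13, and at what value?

Intervening on shading: with other inputs at their observed values, oxygen = 5*shading - 33. Solving for -13 gives shading = 4, within [-2, 11].
Intervening on stocking: oxygen = -21*stocking + 88. Reaching -13 requires stocking = 101/21, not an integer.

set shading = 4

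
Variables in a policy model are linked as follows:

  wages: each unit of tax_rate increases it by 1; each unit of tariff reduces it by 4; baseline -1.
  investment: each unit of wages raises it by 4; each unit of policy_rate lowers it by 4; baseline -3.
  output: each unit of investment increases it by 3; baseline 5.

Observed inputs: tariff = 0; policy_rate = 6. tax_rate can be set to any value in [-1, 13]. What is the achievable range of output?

-100 to 68

Substituting into the wages equation gives wages = tax_rate - 1.
This gives investment = 4*tax_rate - 31.
output becomes 12*tax_rate - 88.
Linear in tax_rate, so extremes are at the endpoints: tax_rate = -1 gives output = -100; tax_rate = 13 gives output = 68.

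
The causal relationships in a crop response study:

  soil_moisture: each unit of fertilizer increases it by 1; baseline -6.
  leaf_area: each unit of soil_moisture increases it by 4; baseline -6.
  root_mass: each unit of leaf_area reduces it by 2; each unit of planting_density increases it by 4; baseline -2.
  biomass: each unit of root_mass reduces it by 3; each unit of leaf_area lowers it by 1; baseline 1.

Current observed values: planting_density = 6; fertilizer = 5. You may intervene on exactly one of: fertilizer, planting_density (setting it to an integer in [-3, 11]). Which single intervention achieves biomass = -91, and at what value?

set planting_density = 4

Intervening on fertilizer: biomass = 20*fertilizer - 215. Reaching -91 requires fertilizer = 31/5, not an integer.
Intervening on planting_density: with other inputs at their observed values, biomass = -12*planting_density - 43. Solving for -91 gives planting_density = 4, within [-3, 11].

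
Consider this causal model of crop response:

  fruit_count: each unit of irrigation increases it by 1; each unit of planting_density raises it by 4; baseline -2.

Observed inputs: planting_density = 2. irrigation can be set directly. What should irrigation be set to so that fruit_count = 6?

irrigation = 0

Substituting into the fruit_count equation gives fruit_count = irrigation + 6.
Solve irrigation + 6 = 6: irrigation = (6 - 6) / 1 = 0.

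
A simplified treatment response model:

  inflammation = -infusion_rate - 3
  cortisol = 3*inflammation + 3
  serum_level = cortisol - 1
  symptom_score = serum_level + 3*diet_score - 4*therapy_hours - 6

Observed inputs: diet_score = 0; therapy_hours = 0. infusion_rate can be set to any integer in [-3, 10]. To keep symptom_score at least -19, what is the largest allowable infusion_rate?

infusion_rate = 2

Substituting into the cortisol equation gives cortisol = -3*infusion_rate - 6.
So serum_level = -3*infusion_rate - 7.
symptom_score becomes -3*infusion_rate - 13.
Require -3*infusion_rate - 13 ≥ -19, so infusion_rate ≤ 2.
The largest integer in [-3, 10] satisfying this is 2.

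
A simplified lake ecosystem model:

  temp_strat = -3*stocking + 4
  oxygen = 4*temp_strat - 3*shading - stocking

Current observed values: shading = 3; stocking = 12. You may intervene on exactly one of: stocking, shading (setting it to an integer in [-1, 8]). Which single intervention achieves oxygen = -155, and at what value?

set shading = 5

Intervening on stocking: oxygen = -13*stocking + 7. Reaching -155 requires stocking = 162/13, not an integer.
Intervening on shading: with other inputs at their observed values, oxygen = -3*shading - 140. Solving for -155 gives shading = 5, within [-1, 8].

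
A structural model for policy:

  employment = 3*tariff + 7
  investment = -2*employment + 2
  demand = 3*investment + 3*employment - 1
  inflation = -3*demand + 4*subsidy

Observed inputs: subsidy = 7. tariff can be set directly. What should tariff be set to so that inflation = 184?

Substituting into the investment equation gives investment = -6*tariff - 12.
Substituting into the demand equation gives demand = -9*tariff - 16.
Substituting into the inflation equation gives inflation = 27*tariff + 76.
Solve 27*tariff + 76 = 184: tariff = (184 - 76) / 27 = 4.

tariff = 4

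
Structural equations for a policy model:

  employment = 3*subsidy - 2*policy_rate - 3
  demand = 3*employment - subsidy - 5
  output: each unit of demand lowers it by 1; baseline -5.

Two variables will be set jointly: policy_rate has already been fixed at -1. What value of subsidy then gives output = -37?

With policy_rate held at -1:
Substituting into the employment equation gives employment = 3*subsidy - 1.
demand becomes 8*subsidy - 8.
Substituting into the output equation gives output = -8*subsidy + 3.
Solve -8*subsidy + 3 = -37: subsidy = (-37 - 3) / -8 = 5.

subsidy = 5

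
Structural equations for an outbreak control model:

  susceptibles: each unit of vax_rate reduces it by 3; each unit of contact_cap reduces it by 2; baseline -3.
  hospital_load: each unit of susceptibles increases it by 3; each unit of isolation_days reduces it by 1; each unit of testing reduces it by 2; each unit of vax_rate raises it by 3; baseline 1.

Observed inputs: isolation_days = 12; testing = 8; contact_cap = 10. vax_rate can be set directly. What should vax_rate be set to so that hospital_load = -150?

vax_rate = 9

Substituting into the susceptibles equation gives susceptibles = -3*vax_rate - 23.
hospital_load becomes -6*vax_rate - 96.
Solve -6*vax_rate - 96 = -150: vax_rate = (-150 + 96) / -6 = 9.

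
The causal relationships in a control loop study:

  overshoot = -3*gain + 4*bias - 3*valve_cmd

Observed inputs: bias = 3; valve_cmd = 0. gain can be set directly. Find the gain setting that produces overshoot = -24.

gain = 12

Substituting into the overshoot equation gives overshoot = -3*gain + 12.
Solve -3*gain + 12 = -24: gain = (-24 - 12) / -3 = 12.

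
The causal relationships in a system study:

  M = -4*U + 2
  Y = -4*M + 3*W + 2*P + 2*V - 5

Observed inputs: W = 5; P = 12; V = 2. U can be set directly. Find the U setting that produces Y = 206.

Substituting into the Y equation gives Y = 16*U + 30.
Solve 16*U + 30 = 206: U = (206 - 30) / 16 = 11.

U = 11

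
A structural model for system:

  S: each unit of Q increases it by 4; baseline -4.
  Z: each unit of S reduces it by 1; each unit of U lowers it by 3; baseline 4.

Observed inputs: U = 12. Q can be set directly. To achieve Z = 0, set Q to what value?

Substituting into the Z equation gives Z = -4*Q - 28.
Solve -4*Q - 28 = 0: Q = (0 + 28) / -4 = -7.

Q = -7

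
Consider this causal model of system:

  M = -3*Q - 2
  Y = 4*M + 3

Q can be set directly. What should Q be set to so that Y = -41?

Substituting into the Y equation gives Y = -12*Q - 5.
Solve -12*Q - 5 = -41: Q = (-41 + 5) / -12 = 3.

Q = 3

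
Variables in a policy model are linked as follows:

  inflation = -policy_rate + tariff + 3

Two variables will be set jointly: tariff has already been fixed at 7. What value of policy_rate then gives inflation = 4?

policy_rate = 6

With tariff held at 7:
Substituting into the inflation equation gives inflation = -policy_rate + 10.
Solve -policy_rate + 10 = 4: policy_rate = (4 - 10) / -1 = 6.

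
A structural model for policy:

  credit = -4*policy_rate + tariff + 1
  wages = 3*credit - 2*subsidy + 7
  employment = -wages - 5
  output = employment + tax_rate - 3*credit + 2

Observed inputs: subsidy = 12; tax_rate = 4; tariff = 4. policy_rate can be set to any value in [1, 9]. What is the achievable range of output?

Substituting into the credit equation gives credit = -4*policy_rate + 5.
This gives wages = -12*policy_rate - 2.
Substituting into the employment equation gives employment = 12*policy_rate - 3.
Substituting into the output equation gives output = 24*policy_rate - 12.
Linear in policy_rate, so extremes are at the endpoints: policy_rate = 1 gives output = 12; policy_rate = 9 gives output = 204.

12 to 204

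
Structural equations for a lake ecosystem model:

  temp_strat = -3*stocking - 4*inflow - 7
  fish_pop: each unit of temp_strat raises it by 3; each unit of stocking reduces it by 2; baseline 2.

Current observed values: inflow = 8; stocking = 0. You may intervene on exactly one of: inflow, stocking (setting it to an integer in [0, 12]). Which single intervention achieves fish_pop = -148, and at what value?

Intervening on inflow: fish_pop = -12*inflow - 19. Reaching -148 requires inflow = 43/4, not an integer.
Intervening on stocking: with other inputs at their observed values, fish_pop = -11*stocking - 115. Solving for -148 gives stocking = 3, within [0, 12].

set stocking = 3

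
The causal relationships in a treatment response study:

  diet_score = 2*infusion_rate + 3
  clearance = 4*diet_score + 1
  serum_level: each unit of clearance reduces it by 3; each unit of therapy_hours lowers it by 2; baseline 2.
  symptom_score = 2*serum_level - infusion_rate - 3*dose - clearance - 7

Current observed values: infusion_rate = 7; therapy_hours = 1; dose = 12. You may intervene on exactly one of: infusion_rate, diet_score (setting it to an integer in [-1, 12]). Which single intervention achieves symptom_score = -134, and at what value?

Intervening on infusion_rate: with other inputs at their observed values, symptom_score = -57*infusion_rate - 134. Solving for -134 gives infusion_rate = 0, within [-1, 12].
Intervening on diet_score: symptom_score = -28*diet_score - 57. Reaching -134 requires diet_score = 11/4, not an integer.

set infusion_rate = 0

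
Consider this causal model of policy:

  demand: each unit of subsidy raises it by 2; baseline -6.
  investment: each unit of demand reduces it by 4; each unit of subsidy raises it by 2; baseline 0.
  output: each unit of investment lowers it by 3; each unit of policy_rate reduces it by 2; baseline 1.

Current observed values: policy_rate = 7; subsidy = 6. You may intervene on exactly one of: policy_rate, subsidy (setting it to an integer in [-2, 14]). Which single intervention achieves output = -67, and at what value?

Intervening on policy_rate: output = -2*policy_rate + 37. Reaching -67 requires policy_rate = 52, outside [-2, 14].
Intervening on subsidy: with other inputs at their observed values, output = 18*subsidy - 85. Solving for -67 gives subsidy = 1, within [-2, 14].

set subsidy = 1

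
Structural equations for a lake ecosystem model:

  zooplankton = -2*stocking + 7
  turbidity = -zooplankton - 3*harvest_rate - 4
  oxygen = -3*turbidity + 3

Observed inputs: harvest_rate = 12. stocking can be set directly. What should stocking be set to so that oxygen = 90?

stocking = 9

Substituting into the turbidity equation gives turbidity = 2*stocking - 47.
Substituting into the oxygen equation gives oxygen = -6*stocking + 144.
Solve -6*stocking + 144 = 90: stocking = (90 - 144) / -6 = 9.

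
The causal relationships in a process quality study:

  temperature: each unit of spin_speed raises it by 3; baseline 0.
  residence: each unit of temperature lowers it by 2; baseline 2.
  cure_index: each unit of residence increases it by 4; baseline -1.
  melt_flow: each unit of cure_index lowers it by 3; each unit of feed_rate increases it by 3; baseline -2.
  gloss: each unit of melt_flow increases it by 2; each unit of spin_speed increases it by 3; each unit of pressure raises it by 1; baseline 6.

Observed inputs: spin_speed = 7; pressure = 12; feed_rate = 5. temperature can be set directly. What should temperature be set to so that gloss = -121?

temperature = -3

Intervening on temperature fixes its value directly, overriding its dependence on spin_speed.
Substituting into the cure_index equation gives cure_index = -8*temperature + 7.
Substituting into the melt_flow equation gives melt_flow = 24*temperature - 8.
gloss becomes 48*temperature + 23.
Solve 48*temperature + 23 = -121: temperature = (-121 - 23) / 48 = -3.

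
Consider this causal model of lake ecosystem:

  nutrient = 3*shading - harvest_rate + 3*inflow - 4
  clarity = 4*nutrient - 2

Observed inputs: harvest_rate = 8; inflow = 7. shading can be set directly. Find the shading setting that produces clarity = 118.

Substituting into the nutrient equation gives nutrient = 3*shading + 9.
Substituting into the clarity equation gives clarity = 12*shading + 34.
Solve 12*shading + 34 = 118: shading = (118 - 34) / 12 = 7.

shading = 7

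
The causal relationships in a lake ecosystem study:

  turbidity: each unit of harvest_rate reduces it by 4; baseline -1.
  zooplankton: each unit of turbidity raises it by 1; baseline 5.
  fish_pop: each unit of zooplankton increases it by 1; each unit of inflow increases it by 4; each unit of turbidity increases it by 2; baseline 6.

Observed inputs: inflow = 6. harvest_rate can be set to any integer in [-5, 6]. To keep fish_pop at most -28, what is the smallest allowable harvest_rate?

Substituting into the zooplankton equation gives zooplankton = -4*harvest_rate + 4.
Substituting into the fish_pop equation gives fish_pop = -12*harvest_rate + 32.
Require -12*harvest_rate + 32 ≤ -28, so harvest_rate ≥ 5.
The smallest integer in [-5, 6] satisfying this is 5.

harvest_rate = 5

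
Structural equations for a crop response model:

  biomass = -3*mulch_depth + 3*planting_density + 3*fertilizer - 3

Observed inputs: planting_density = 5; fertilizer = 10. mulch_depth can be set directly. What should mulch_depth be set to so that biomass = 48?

Substituting into the biomass equation gives biomass = -3*mulch_depth + 42.
Solve -3*mulch_depth + 42 = 48: mulch_depth = (48 - 42) / -3 = -2.

mulch_depth = -2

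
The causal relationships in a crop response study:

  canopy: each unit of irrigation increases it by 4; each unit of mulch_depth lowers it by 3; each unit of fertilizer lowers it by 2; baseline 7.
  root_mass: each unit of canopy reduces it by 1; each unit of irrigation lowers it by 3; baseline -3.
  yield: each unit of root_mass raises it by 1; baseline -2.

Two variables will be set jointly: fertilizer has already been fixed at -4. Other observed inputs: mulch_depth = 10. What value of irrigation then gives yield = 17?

With fertilizer held at -4:
Substituting into the canopy equation gives canopy = 4*irrigation - 15.
root_mass becomes -7*irrigation + 12.
Substituting into the yield equation gives yield = -7*irrigation + 10.
Solve -7*irrigation + 10 = 17: irrigation = (17 - 10) / -7 = -1.

irrigation = -1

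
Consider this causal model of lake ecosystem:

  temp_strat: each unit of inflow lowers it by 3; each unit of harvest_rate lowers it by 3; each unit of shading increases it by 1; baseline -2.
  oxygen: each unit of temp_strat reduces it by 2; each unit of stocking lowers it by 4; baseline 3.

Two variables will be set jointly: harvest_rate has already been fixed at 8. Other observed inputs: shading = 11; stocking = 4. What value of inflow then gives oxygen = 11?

inflow = -1

With harvest_rate held at 8:
Substituting into the temp_strat equation gives temp_strat = -3*inflow - 15.
So oxygen = 6*inflow + 17.
Solve 6*inflow + 17 = 11: inflow = (11 - 17) / 6 = -1.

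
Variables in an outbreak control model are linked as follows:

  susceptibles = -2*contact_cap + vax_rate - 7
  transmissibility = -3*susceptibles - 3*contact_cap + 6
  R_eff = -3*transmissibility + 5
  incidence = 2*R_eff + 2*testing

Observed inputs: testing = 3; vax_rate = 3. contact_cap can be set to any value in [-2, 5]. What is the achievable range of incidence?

-182 to -56

Substituting into the susceptibles equation gives susceptibles = -2*contact_cap - 4.
This gives transmissibility = 3*contact_cap + 18.
This gives R_eff = -9*contact_cap - 49.
This gives incidence = -18*contact_cap - 92.
Linear in contact_cap, so extremes are at the endpoints: contact_cap = -2 gives incidence = -56; contact_cap = 5 gives incidence = -182.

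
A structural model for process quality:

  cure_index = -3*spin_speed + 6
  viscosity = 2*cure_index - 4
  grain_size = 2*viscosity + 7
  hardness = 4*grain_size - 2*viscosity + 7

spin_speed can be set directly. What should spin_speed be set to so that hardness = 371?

spin_speed = -8

Substituting into the viscosity equation gives viscosity = -6*spin_speed + 8.
This gives grain_size = -12*spin_speed + 23.
This gives hardness = -36*spin_speed + 83.
Solve -36*spin_speed + 83 = 371: spin_speed = (371 - 83) / -36 = -8.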